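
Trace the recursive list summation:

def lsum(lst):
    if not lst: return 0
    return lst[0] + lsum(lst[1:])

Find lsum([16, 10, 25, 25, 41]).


lsum([16, 10, 25, 25, 41]) = 16 + lsum([10, 25, 25, 41])
lsum([10, 25, 25, 41]) = 10 + lsum([25, 25, 41])
lsum([25, 25, 41]) = 25 + lsum([25, 41])
lsum([25, 41]) = 25 + lsum([41])
lsum([41]) = 41 + lsum([])
lsum([]) = 0  (base case)
Total: 16 + 10 + 25 + 25 + 41 + 0 = 117

117


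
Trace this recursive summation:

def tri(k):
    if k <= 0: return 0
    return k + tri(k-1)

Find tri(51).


tri(51)
= 51 + 50 + 49 + 48 + 47 + 46 + 45 + 44 + 43 + 42 + 41 + 40 + 39 + 38 + 37 + 36 + 35 + 34 + 33 + 32 + 31 + 30 + 29 + 28 + 27 + 26 + 25 + 24 + 23 + 22 + 21 + 20 + 19 + 18 + 17 + 16 + 15 + 14 + 13 + 12 + 11 + 10 + 9 + 8 + 7 + 6 + 5 + 4 + 3 + 2 + 1 + tri(0)
= 51 + 50 + 49 + 48 + 47 + 46 + 45 + 44 + 43 + 42 + 41 + 40 + 39 + 38 + 37 + 36 + 35 + 34 + 33 + 32 + 31 + 30 + 29 + 28 + 27 + 26 + 25 + 24 + 23 + 22 + 21 + 20 + 19 + 18 + 17 + 16 + 15 + 14 + 13 + 12 + 11 + 10 + 9 + 8 + 7 + 6 + 5 + 4 + 3 + 2 + 1 + 0
= 1326

1326


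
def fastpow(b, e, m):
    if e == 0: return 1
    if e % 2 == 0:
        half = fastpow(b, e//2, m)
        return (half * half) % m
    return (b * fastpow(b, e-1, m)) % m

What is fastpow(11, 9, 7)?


fastpow(11, 9, 7): e is odd, compute fastpow(11, 8, 7)
  fastpow(11, 8, 7): e is even, compute fastpow(11, 4, 7)
    fastpow(11, 4, 7): e is even, compute fastpow(11, 2, 7)
      fastpow(11, 2, 7): e is even, compute fastpow(11, 1, 7)
        fastpow(11, 1, 7): e is odd, compute fastpow(11, 0, 7)
          fastpow(11, 0, 7) = 1
        (11 * 1) % 7 = 4
      half=4, (4*4) % 7 = 2
    half=2, (2*2) % 7 = 4
  half=4, (4*4) % 7 = 2
(11 * 2) % 7 = 1

1


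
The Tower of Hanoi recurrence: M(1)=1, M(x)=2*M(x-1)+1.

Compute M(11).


M(11) = 2 * M(10) + 1
M(10) = 2 * M(9) + 1
M(9) = 2 * M(8) + 1
M(8) = 2 * M(7) + 1
M(7) = 2 * M(6) + 1
M(6) = 2 * M(5) + 1
M(5) = 2 * M(4) + 1
M(4) = 2 * M(3) + 1
M(3) = 2 * M(2) + 1
M(2) = 2 * M(1) + 1
M(1) = 1  (base case)
M(2) = 2 * 1 + 1 = 3
M(3) = 2 * 3 + 1 = 7
M(4) = 2 * 7 + 1 = 15
M(5) = 2 * 15 + 1 = 31
M(6) = 2 * 31 + 1 = 63
M(7) = 2 * 63 + 1 = 127
M(8) = 2 * 127 + 1 = 255
M(9) = 2 * 255 + 1 = 511
M(10) = 2 * 511 + 1 = 1023
M(11) = 2 * 1023 + 1 = 2047

2047


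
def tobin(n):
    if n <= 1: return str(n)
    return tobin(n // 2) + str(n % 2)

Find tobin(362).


tobin(362) = tobin(181) + '0'
tobin(181) = tobin(90) + '1'
tobin(90) = tobin(45) + '0'
tobin(45) = tobin(22) + '1'
tobin(22) = tobin(11) + '0'
tobin(11) = tobin(5) + '1'
tobin(5) = tobin(2) + '1'
tobin(2) = tobin(1) + '0'
tobin(1) = '1'  (base case)
Concatenating: '1' + '0' + '1' + '1' + '0' + '1' + '0' + '1' + '0' = '101101010'

101101010


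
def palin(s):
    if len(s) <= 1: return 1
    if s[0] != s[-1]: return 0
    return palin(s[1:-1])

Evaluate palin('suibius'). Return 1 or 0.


palin('suibius'): s[0]='s' == s[-1]='s' -> check palin('uibiu')
palin('uibiu'): s[0]='u' == s[-1]='u' -> check palin('ibi')
palin('ibi'): s[0]='i' == s[-1]='i' -> check palin('b')
palin('b'): len <= 1 -> return 1  (base case)
Result: 1 (palindrome)

1


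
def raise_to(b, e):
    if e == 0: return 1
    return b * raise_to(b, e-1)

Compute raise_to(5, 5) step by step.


raise_to(5, 5)
= 5 * raise_to(5, 4)
= 5 * 5 * raise_to(5, 3)
= 5 * 5 * 5 * raise_to(5, 2)
= 5 * 5 * 5 * 5 * raise_to(5, 1)
= 5 * 5 * 5 * 5 * 5 * raise_to(5, 0)
= 5 * 5 * 5 * 5 * 5 * 1
= 3125

3125


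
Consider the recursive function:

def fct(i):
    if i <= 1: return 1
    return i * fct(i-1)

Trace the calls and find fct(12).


fct(12)
= 12 * fct(11)
= 12 * 11 * fct(10)
= 12 * 11 * 10 * fct(9)
= 12 * 11 * 10 * 9 * fct(8)
= 12 * 11 * 10 * 9 * 8 * fct(7)
= 12 * 11 * 10 * 9 * 8 * 7 * fct(6)
= 12 * 11 * 10 * 9 * 8 * 7 * 6 * fct(5)
= 12 * 11 * 10 * 9 * 8 * 7 * 6 * 5 * fct(4)
= 12 * 11 * 10 * 9 * 8 * 7 * 6 * 5 * 4 * fct(3)
= 12 * 11 * 10 * 9 * 8 * 7 * 6 * 5 * 4 * 3 * fct(2)
= 12 * 11 * 10 * 9 * 8 * 7 * 6 * 5 * 4 * 3 * 2 * fct(1)
= 12 * 11 * 10 * 9 * 8 * 7 * 6 * 5 * 4 * 3 * 2 * 1
= 479001600

479001600


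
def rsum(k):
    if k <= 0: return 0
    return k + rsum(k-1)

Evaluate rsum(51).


rsum(51)
= 51 + 50 + 49 + 48 + 47 + 46 + 45 + 44 + 43 + 42 + 41 + 40 + 39 + 38 + 37 + 36 + 35 + 34 + 33 + 32 + 31 + 30 + 29 + 28 + 27 + 26 + 25 + 24 + 23 + 22 + 21 + 20 + 19 + 18 + 17 + 16 + 15 + 14 + 13 + 12 + 11 + 10 + 9 + 8 + 7 + 6 + 5 + 4 + 3 + 2 + 1 + rsum(0)
= 51 + 50 + 49 + 48 + 47 + 46 + 45 + 44 + 43 + 42 + 41 + 40 + 39 + 38 + 37 + 36 + 35 + 34 + 33 + 32 + 31 + 30 + 29 + 28 + 27 + 26 + 25 + 24 + 23 + 22 + 21 + 20 + 19 + 18 + 17 + 16 + 15 + 14 + 13 + 12 + 11 + 10 + 9 + 8 + 7 + 6 + 5 + 4 + 3 + 2 + 1 + 0
= 1326

1326


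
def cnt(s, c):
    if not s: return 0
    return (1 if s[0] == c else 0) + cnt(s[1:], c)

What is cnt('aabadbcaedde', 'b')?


s[0]='a' != 'b' -> 0
s[0]='a' != 'b' -> 0
s[0]='b' == 'b' -> 1
s[0]='a' != 'b' -> 0
s[0]='d' != 'b' -> 0
s[0]='b' == 'b' -> 1
s[0]='c' != 'b' -> 0
s[0]='a' != 'b' -> 0
s[0]='e' != 'b' -> 0
s[0]='d' != 'b' -> 0
s[0]='d' != 'b' -> 0
s[0]='e' != 'b' -> 0
Sum: 0 + 0 + 1 + 0 + 0 + 1 + 0 + 0 + 0 + 0 + 0 + 0 = 2

2


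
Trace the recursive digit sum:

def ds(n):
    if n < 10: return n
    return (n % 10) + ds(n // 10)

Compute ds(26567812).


ds(26567812) = 2 + ds(2656781)
ds(2656781) = 1 + ds(265678)
ds(265678) = 8 + ds(26567)
ds(26567) = 7 + ds(2656)
ds(2656) = 6 + ds(265)
ds(265) = 5 + ds(26)
ds(26) = 6 + ds(2)
ds(2) = 2  (base case)
Total: 2 + 1 + 8 + 7 + 6 + 5 + 6 + 2 = 37

37


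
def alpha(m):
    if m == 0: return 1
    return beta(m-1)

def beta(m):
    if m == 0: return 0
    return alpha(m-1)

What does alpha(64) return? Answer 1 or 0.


alpha(64) = beta(63)
beta(63) = alpha(62)
alpha(62) = beta(61)
beta(61) = alpha(60)
alpha(60) = beta(59)
beta(59) = alpha(58)
alpha(58) = beta(57)
beta(57) = alpha(56)
alpha(56) = beta(55)
beta(55) = alpha(54)
alpha(54) = beta(53)
beta(53) = alpha(52)
alpha(52) = beta(51)
beta(51) = alpha(50)
alpha(50) = beta(49)
beta(49) = alpha(48)
alpha(48) = beta(47)
beta(47) = alpha(46)
alpha(46) = beta(45)
beta(45) = alpha(44)
alpha(44) = beta(43)
beta(43) = alpha(42)
alpha(42) = beta(41)
beta(41) = alpha(40)
alpha(40) = beta(39)
beta(39) = alpha(38)
alpha(38) = beta(37)
beta(37) = alpha(36)
alpha(36) = beta(35)
beta(35) = alpha(34)
alpha(34) = beta(33)
beta(33) = alpha(32)
alpha(32) = beta(31)
beta(31) = alpha(30)
alpha(30) = beta(29)
beta(29) = alpha(28)
alpha(28) = beta(27)
beta(27) = alpha(26)
alpha(26) = beta(25)
beta(25) = alpha(24)
alpha(24) = beta(23)
beta(23) = alpha(22)
alpha(22) = beta(21)
beta(21) = alpha(20)
alpha(20) = beta(19)
beta(19) = alpha(18)
alpha(18) = beta(17)
beta(17) = alpha(16)
alpha(16) = beta(15)
beta(15) = alpha(14)
alpha(14) = beta(13)
beta(13) = alpha(12)
alpha(12) = beta(11)
beta(11) = alpha(10)
alpha(10) = beta(9)
beta(9) = alpha(8)
alpha(8) = beta(7)
beta(7) = alpha(6)
alpha(6) = beta(5)
beta(5) = alpha(4)
alpha(4) = beta(3)
beta(3) = alpha(2)
alpha(2) = beta(1)
beta(1) = alpha(0)
alpha(0) = 1  (base case)
Result: 1

1


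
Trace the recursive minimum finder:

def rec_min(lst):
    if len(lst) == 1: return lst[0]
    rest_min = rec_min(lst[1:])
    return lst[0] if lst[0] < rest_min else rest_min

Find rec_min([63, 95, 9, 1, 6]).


rec_min([63, 95, 9, 1, 6]): compare 63 with rec_min([95, 9, 1, 6])
rec_min([95, 9, 1, 6]): compare 95 with rec_min([9, 1, 6])
rec_min([9, 1, 6]): compare 9 with rec_min([1, 6])
rec_min([1, 6]): compare 1 with rec_min([6])
rec_min([6]) = 6  (base case)
Compare 1 with 6 -> 1
Compare 9 with 1 -> 1
Compare 95 with 1 -> 1
Compare 63 with 1 -> 1

1


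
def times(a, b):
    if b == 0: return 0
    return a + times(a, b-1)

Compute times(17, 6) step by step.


times(17, 6) = 17 + times(17, 5)
times(17, 5) = 17 + times(17, 4)
times(17, 4) = 17 + times(17, 3)
times(17, 3) = 17 + times(17, 2)
times(17, 2) = 17 + times(17, 1)
times(17, 1) = 17 + times(17, 0)
times(17, 0) = 0  (base case)
Total: 17 + 17 + 17 + 17 + 17 + 17 + 0 = 102

102


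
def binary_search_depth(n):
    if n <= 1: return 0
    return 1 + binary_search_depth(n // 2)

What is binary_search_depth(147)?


147 / 2 = 73
73 / 2 = 36
36 / 2 = 18
18 / 2 = 9
9 / 2 = 4
4 / 2 = 2
2 / 2 = 1
Reached 1 after 7 halvings

7


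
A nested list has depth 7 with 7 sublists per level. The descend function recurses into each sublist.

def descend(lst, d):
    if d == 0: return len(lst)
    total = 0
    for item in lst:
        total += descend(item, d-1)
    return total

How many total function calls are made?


At depth 0 (root): 1 call
At depth 1: each of 1 parents calls descend on 7 children = 7 calls
At depth 2: each of 7 parents calls descend on 7 children = 49 calls
At depth 3: each of 49 parents calls descend on 7 children = 343 calls
At depth 4: each of 343 parents calls descend on 7 children = 2401 calls
At depth 5: each of 2401 parents calls descend on 7 children = 16807 calls
At depth 6: each of 16807 parents calls descend on 7 children = 117649 calls
At depth 7: each of 117649 parents calls descend on 7 children = 823543 calls
Total: 1 + 7 + 49 + 343 + 2401 + 16807 + 117649 + 823543 = 960800

960800


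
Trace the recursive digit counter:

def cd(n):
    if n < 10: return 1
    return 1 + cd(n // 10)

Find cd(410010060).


cd(410010060) = 1 + cd(41001006)
cd(41001006) = 1 + cd(4100100)
cd(4100100) = 1 + cd(410010)
cd(410010) = 1 + cd(41001)
cd(41001) = 1 + cd(4100)
cd(4100) = 1 + cd(410)
cd(410) = 1 + cd(41)
cd(41) = 1 + cd(4)
cd(4) = 1  (base case: 4 < 10)
Unwinding: 1 + 1 + 1 + 1 + 1 + 1 + 1 + 1 + 1 = 9

9


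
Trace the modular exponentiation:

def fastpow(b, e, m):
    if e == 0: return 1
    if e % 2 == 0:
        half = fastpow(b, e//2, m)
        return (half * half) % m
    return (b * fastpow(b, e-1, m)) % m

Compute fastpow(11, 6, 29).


fastpow(11, 6, 29): e is even, compute fastpow(11, 3, 29)
  fastpow(11, 3, 29): e is odd, compute fastpow(11, 2, 29)
    fastpow(11, 2, 29): e is even, compute fastpow(11, 1, 29)
      fastpow(11, 1, 29): e is odd, compute fastpow(11, 0, 29)
        fastpow(11, 0, 29) = 1
      (11 * 1) % 29 = 11
    half=11, (11*11) % 29 = 5
  (11 * 5) % 29 = 26
half=26, (26*26) % 29 = 9

9


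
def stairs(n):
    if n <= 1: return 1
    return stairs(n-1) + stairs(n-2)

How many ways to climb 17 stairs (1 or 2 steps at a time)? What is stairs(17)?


Building up from base cases:
stairs(0) = 1
stairs(1) = 1
stairs(2) = stairs(1) + stairs(0) = 1 + 1 = 2
stairs(3) = stairs(2) + stairs(1) = 2 + 1 = 3
stairs(4) = stairs(3) + stairs(2) = 3 + 2 = 5
stairs(5) = stairs(4) + stairs(3) = 5 + 3 = 8
stairs(6) = stairs(5) + stairs(4) = 8 + 5 = 13
stairs(7) = stairs(6) + stairs(5) = 13 + 8 = 21
stairs(8) = stairs(7) + stairs(6) = 21 + 13 = 34
stairs(9) = stairs(8) + stairs(7) = 34 + 21 = 55
stairs(10) = stairs(9) + stairs(8) = 55 + 34 = 89
stairs(11) = stairs(10) + stairs(9) = 89 + 55 = 144
stairs(12) = stairs(11) + stairs(10) = 144 + 89 = 233
stairs(13) = stairs(12) + stairs(11) = 233 + 144 = 377
stairs(14) = stairs(13) + stairs(12) = 377 + 233 = 610
stairs(15) = stairs(14) + stairs(13) = 610 + 377 = 987
stairs(16) = stairs(15) + stairs(14) = 987 + 610 = 1597
stairs(17) = stairs(16) + stairs(15) = 1597 + 987 = 2584

2584


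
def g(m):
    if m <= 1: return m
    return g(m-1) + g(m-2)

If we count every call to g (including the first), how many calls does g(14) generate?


Let C(n) = total calls for g(n)
C(0) = 1, C(1) = 1
C(2) = 1 + C(1) + C(0) = 1 + 1 + 1 = 3
C(3) = 1 + C(2) + C(1) = 1 + 3 + 1 = 5
C(4) = 1 + C(3) + C(2) = 1 + 5 + 3 = 9
C(5) = 1 + C(4) + C(3) = 1 + 9 + 5 = 15
C(6) = 1 + C(5) + C(4) = 1 + 15 + 9 = 25
C(7) = 1 + C(6) + C(5) = 1 + 25 + 15 = 41
C(8) = 1 + C(7) + C(6) = 1 + 41 + 25 = 67
C(9) = 1 + C(8) + C(7) = 1 + 67 + 41 = 109
C(10) = 1 + C(9) + C(8) = 1 + 109 + 67 = 177
C(11) = 1 + C(10) + C(9) = 1 + 177 + 109 = 287
C(12) = 1 + C(11) + C(10) = 1 + 287 + 177 = 465
C(13) = 1 + C(12) + C(11) = 1 + 465 + 287 = 753
C(14) = 1 + C(13) + C(12) = 1 + 753 + 465 = 1219

1219


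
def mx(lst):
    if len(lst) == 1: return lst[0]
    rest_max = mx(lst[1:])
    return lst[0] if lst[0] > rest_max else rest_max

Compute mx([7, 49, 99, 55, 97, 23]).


mx([7, 49, 99, 55, 97, 23]): compare 7 with mx([49, 99, 55, 97, 23])
mx([49, 99, 55, 97, 23]): compare 49 with mx([99, 55, 97, 23])
mx([99, 55, 97, 23]): compare 99 with mx([55, 97, 23])
mx([55, 97, 23]): compare 55 with mx([97, 23])
mx([97, 23]): compare 97 with mx([23])
mx([23]) = 23  (base case)
Compare 97 with 23 -> 97
Compare 55 with 97 -> 97
Compare 99 with 97 -> 99
Compare 49 with 99 -> 99
Compare 7 with 99 -> 99

99


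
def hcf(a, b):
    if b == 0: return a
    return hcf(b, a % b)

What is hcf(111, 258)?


hcf(111, 258) = hcf(258, 111)
hcf(258, 111) = hcf(111, 36)
hcf(111, 36) = hcf(36, 3)
hcf(36, 3) = hcf(3, 0)
hcf(3, 0) = 3  (base case)

3


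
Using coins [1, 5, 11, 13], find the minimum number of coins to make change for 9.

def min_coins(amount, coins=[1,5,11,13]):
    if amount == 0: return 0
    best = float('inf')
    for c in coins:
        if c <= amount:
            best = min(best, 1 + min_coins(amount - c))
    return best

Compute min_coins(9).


Building up with DP:
min_coins(0) = 0
min_coins(1) = min(1+min_coins(0)=1+0=1) = 1
min_coins(2) = min(1+min_coins(1)=1+1=2) = 2
min_coins(3) = min(1+min_coins(2)=1+2=3) = 3
min_coins(4) = min(1+min_coins(3)=1+3=4) = 4
min_coins(5) = min(1+min_coins(4)=1+4=5, 1+min_coins(0)=1+0=1) = 1
min_coins(6) = min(1+min_coins(5)=1+1=2, 1+min_coins(1)=1+1=2) = 2
min_coins(7) = min(1+min_coins(6)=1+2=3, 1+min_coins(2)=1+2=3) = 3
min_coins(8) = min(1+min_coins(7)=1+3=4, 1+min_coins(3)=1+3=4) = 4
min_coins(9) = min(1+min_coins(8)=1+4=5, 1+min_coins(4)=1+4=5) = 5

5


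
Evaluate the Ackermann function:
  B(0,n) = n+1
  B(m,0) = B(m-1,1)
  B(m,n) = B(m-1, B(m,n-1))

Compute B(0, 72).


B(0, 72) = 73
Result: B(0, 72) = 73

73


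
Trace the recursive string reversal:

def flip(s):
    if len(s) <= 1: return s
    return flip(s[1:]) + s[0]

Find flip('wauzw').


flip('wauzw') = flip('auzw') + 'w'
flip('auzw') = flip('uzw') + 'a'
flip('uzw') = flip('zw') + 'u'
flip('zw') = flip('w') + 'z'
flip('w') = 'w'  (base case)
Concatenating: 'w' + 'z' + 'u' + 'a' + 'w' = 'wzuaw'

wzuaw


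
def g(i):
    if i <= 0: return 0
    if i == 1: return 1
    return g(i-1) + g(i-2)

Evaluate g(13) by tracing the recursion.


Computing g(13) bottom-up:
g(0) = 0
g(1) = 1
g(2) = g(1) + g(0) = 1 + 0 = 1
g(3) = g(2) + g(1) = 1 + 1 = 2
g(4) = g(3) + g(2) = 2 + 1 = 3
g(5) = g(4) + g(3) = 3 + 2 = 5
g(6) = g(5) + g(4) = 5 + 3 = 8
g(7) = g(6) + g(5) = 8 + 5 = 13
g(8) = g(7) + g(6) = 13 + 8 = 21
g(9) = g(8) + g(7) = 21 + 13 = 34
g(10) = g(9) + g(8) = 34 + 21 = 55
g(11) = g(10) + g(9) = 55 + 34 = 89
g(12) = g(11) + g(10) = 89 + 55 = 144
g(13) = g(12) + g(11) = 144 + 89 = 233

233


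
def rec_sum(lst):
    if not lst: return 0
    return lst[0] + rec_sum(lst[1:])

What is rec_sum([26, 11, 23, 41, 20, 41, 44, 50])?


rec_sum([26, 11, 23, 41, 20, 41, 44, 50]) = 26 + rec_sum([11, 23, 41, 20, 41, 44, 50])
rec_sum([11, 23, 41, 20, 41, 44, 50]) = 11 + rec_sum([23, 41, 20, 41, 44, 50])
rec_sum([23, 41, 20, 41, 44, 50]) = 23 + rec_sum([41, 20, 41, 44, 50])
rec_sum([41, 20, 41, 44, 50]) = 41 + rec_sum([20, 41, 44, 50])
rec_sum([20, 41, 44, 50]) = 20 + rec_sum([41, 44, 50])
rec_sum([41, 44, 50]) = 41 + rec_sum([44, 50])
rec_sum([44, 50]) = 44 + rec_sum([50])
rec_sum([50]) = 50 + rec_sum([])
rec_sum([]) = 0  (base case)
Total: 26 + 11 + 23 + 41 + 20 + 41 + 44 + 50 + 0 = 256

256


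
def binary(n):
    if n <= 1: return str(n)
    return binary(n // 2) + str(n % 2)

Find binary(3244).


binary(3244) = binary(1622) + '0'
binary(1622) = binary(811) + '0'
binary(811) = binary(405) + '1'
binary(405) = binary(202) + '1'
binary(202) = binary(101) + '0'
binary(101) = binary(50) + '1'
binary(50) = binary(25) + '0'
binary(25) = binary(12) + '1'
binary(12) = binary(6) + '0'
binary(6) = binary(3) + '0'
binary(3) = binary(1) + '1'
binary(1) = '1'  (base case)
Concatenating: '1' + '1' + '0' + '0' + '1' + '0' + '1' + '0' + '1' + '1' + '0' + '0' = '110010101100'

110010101100


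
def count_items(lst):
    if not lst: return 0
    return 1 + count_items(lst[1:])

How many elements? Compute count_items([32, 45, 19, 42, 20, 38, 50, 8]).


count_items([32, 45, 19, 42, 20, 38, 50, 8]) = 1 + count_items([45, 19, 42, 20, 38, 50, 8])
count_items([45, 19, 42, 20, 38, 50, 8]) = 1 + count_items([19, 42, 20, 38, 50, 8])
count_items([19, 42, 20, 38, 50, 8]) = 1 + count_items([42, 20, 38, 50, 8])
count_items([42, 20, 38, 50, 8]) = 1 + count_items([20, 38, 50, 8])
count_items([20, 38, 50, 8]) = 1 + count_items([38, 50, 8])
count_items([38, 50, 8]) = 1 + count_items([50, 8])
count_items([50, 8]) = 1 + count_items([8])
count_items([8]) = 1 + count_items([])
count_items([]) = 0  (base case)
Unwinding: 1 + 1 + 1 + 1 + 1 + 1 + 1 + 1 + 0 = 8

8


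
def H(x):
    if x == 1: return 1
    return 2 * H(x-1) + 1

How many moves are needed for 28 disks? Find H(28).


H(28) = 2 * H(27) + 1
H(27) = 2 * H(26) + 1
H(26) = 2 * H(25) + 1
H(25) = 2 * H(24) + 1
H(24) = 2 * H(23) + 1
H(23) = 2 * H(22) + 1
H(22) = 2 * H(21) + 1
H(21) = 2 * H(20) + 1
H(20) = 2 * H(19) + 1
H(19) = 2 * H(18) + 1
H(18) = 2 * H(17) + 1
H(17) = 2 * H(16) + 1
H(16) = 2 * H(15) + 1
H(15) = 2 * H(14) + 1
H(14) = 2 * H(13) + 1
H(13) = 2 * H(12) + 1
H(12) = 2 * H(11) + 1
H(11) = 2 * H(10) + 1
H(10) = 2 * H(9) + 1
H(9) = 2 * H(8) + 1
H(8) = 2 * H(7) + 1
H(7) = 2 * H(6) + 1
H(6) = 2 * H(5) + 1
H(5) = 2 * H(4) + 1
H(4) = 2 * H(3) + 1
H(3) = 2 * H(2) + 1
H(2) = 2 * H(1) + 1
H(1) = 1  (base case)
H(2) = 2 * 1 + 1 = 3
H(3) = 2 * 3 + 1 = 7
H(4) = 2 * 7 + 1 = 15
H(5) = 2 * 15 + 1 = 31
H(6) = 2 * 31 + 1 = 63
H(7) = 2 * 63 + 1 = 127
H(8) = 2 * 127 + 1 = 255
H(9) = 2 * 255 + 1 = 511
H(10) = 2 * 511 + 1 = 1023
H(11) = 2 * 1023 + 1 = 2047
H(12) = 2 * 2047 + 1 = 4095
H(13) = 2 * 4095 + 1 = 8191
H(14) = 2 * 8191 + 1 = 16383
H(15) = 2 * 16383 + 1 = 32767
H(16) = 2 * 32767 + 1 = 65535
H(17) = 2 * 65535 + 1 = 131071
H(18) = 2 * 131071 + 1 = 262143
H(19) = 2 * 262143 + 1 = 524287
H(20) = 2 * 524287 + 1 = 1048575
H(21) = 2 * 1048575 + 1 = 2097151
H(22) = 2 * 2097151 + 1 = 4194303
H(23) = 2 * 4194303 + 1 = 8388607
H(24) = 2 * 8388607 + 1 = 16777215
H(25) = 2 * 16777215 + 1 = 33554431
H(26) = 2 * 33554431 + 1 = 67108863
H(27) = 2 * 67108863 + 1 = 134217727
H(28) = 2 * 134217727 + 1 = 268435455

268435455


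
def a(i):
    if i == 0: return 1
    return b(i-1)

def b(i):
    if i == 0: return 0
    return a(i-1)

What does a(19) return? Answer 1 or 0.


a(19) = b(18)
b(18) = a(17)
a(17) = b(16)
b(16) = a(15)
a(15) = b(14)
b(14) = a(13)
a(13) = b(12)
b(12) = a(11)
a(11) = b(10)
b(10) = a(9)
a(9) = b(8)
b(8) = a(7)
a(7) = b(6)
b(6) = a(5)
a(5) = b(4)
b(4) = a(3)
a(3) = b(2)
b(2) = a(1)
a(1) = b(0)
b(0) = 0  (base case)
Result: 0

0


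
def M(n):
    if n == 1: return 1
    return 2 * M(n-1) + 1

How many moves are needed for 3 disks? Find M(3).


M(3) = 2 * M(2) + 1
M(2) = 2 * M(1) + 1
M(1) = 1  (base case)
M(2) = 2 * 1 + 1 = 3
M(3) = 2 * 3 + 1 = 7

7


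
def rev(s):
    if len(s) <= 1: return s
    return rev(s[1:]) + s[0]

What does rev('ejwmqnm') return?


rev('ejwmqnm') = rev('jwmqnm') + 'e'
rev('jwmqnm') = rev('wmqnm') + 'j'
rev('wmqnm') = rev('mqnm') + 'w'
rev('mqnm') = rev('qnm') + 'm'
rev('qnm') = rev('nm') + 'q'
rev('nm') = rev('m') + 'n'
rev('m') = 'm'  (base case)
Concatenating: 'm' + 'n' + 'q' + 'm' + 'w' + 'j' + 'e' = 'mnqmwje'

mnqmwje


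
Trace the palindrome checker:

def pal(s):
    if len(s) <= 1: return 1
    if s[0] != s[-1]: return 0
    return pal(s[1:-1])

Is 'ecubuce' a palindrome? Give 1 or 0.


pal('ecubuce'): s[0]='e' == s[-1]='e' -> check pal('cubuc')
pal('cubuc'): s[0]='c' == s[-1]='c' -> check pal('ubu')
pal('ubu'): s[0]='u' == s[-1]='u' -> check pal('b')
pal('b'): len <= 1 -> return 1  (base case)
Result: 1 (palindrome)

1


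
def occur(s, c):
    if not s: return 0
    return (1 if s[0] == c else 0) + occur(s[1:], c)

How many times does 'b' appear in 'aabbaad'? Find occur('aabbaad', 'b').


s[0]='a' != 'b' -> 0
s[0]='a' != 'b' -> 0
s[0]='b' == 'b' -> 1
s[0]='b' == 'b' -> 1
s[0]='a' != 'b' -> 0
s[0]='a' != 'b' -> 0
s[0]='d' != 'b' -> 0
Sum: 0 + 0 + 1 + 1 + 0 + 0 + 0 = 2

2


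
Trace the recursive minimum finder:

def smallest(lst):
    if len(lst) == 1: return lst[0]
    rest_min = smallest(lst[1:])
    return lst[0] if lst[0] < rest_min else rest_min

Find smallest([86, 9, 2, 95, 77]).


smallest([86, 9, 2, 95, 77]): compare 86 with smallest([9, 2, 95, 77])
smallest([9, 2, 95, 77]): compare 9 with smallest([2, 95, 77])
smallest([2, 95, 77]): compare 2 with smallest([95, 77])
smallest([95, 77]): compare 95 with smallest([77])
smallest([77]) = 77  (base case)
Compare 95 with 77 -> 77
Compare 2 with 77 -> 2
Compare 9 with 2 -> 2
Compare 86 with 2 -> 2

2


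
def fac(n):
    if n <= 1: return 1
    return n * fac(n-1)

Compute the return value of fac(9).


fac(9)
= 9 * fac(8)
= 9 * 8 * fac(7)
= 9 * 8 * 7 * fac(6)
= 9 * 8 * 7 * 6 * fac(5)
= 9 * 8 * 7 * 6 * 5 * fac(4)
= 9 * 8 * 7 * 6 * 5 * 4 * fac(3)
= 9 * 8 * 7 * 6 * 5 * 4 * 3 * fac(2)
= 9 * 8 * 7 * 6 * 5 * 4 * 3 * 2 * fac(1)
= 9 * 8 * 7 * 6 * 5 * 4 * 3 * 2 * 1
= 362880

362880


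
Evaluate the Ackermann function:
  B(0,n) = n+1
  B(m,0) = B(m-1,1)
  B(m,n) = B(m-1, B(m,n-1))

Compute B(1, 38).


B(1, 38) = B(0, B(1, 37))
  B(1, 37) = B(0, B(1, 36))
    B(1, 36) = B(0, B(1, 35))
      B(1, 35) = B(0, B(1, 34))
        B(1, 34) = B(0, B(1, 33))
          B(1, 33) = B(0, B(1, 32))
          B(1, 32) = B(0, B(1, 31))
          B(1, 31) = B(0, B(1, 30))
          B(1, 30) = B(0, B(1, 29))
          B(1, 29) = B(0, B(1, 28))
          B(1, 28) = B(0, B(1, 27))
          B(1, 27) = B(0, B(1, 26))
          B(1, 26) = B(0, B(1, 25))
          B(1, 25) = B(0, B(1, 24))
          B(1, 24) = B(0, B(1, 23))
          B(1, 23) = B(0, B(1, 22))
          B(1, 22) = B(0, B(1, 21))
          B(1, 21) = B(0, B(1, 20))
          B(1, 20) = B(0, B(1, 19))
          B(1, 19) = B(0, B(1, 18))
          B(1, 18) = B(0, B(1, 17))
          B(1, 17) = B(0, B(1, 16))
          B(1, 16) = B(0, B(1, 15))
          B(1, 15) = B(0, B(1, 14))
          B(1, 14) = B(0, B(1, 13))
... (trace truncated)
Result: B(1, 38) = 40

40


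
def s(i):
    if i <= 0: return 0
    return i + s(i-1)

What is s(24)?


s(24)
= 24 + 23 + 22 + 21 + 20 + 19 + 18 + 17 + 16 + 15 + 14 + 13 + 12 + 11 + 10 + 9 + 8 + 7 + 6 + 5 + 4 + 3 + 2 + 1 + s(0)
= 24 + 23 + 22 + 21 + 20 + 19 + 18 + 17 + 16 + 15 + 14 + 13 + 12 + 11 + 10 + 9 + 8 + 7 + 6 + 5 + 4 + 3 + 2 + 1 + 0
= 300

300


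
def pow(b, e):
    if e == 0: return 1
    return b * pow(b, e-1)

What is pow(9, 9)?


pow(9, 9)
= 9 * pow(9, 8)
= 9 * 9 * pow(9, 7)
= 9 * 9 * 9 * pow(9, 6)
= 9 * 9 * 9 * 9 * pow(9, 5)
= 9 * 9 * 9 * 9 * 9 * pow(9, 4)
= 9 * 9 * 9 * 9 * 9 * 9 * pow(9, 3)
= 9 * 9 * 9 * 9 * 9 * 9 * 9 * pow(9, 2)
= 9 * 9 * 9 * 9 * 9 * 9 * 9 * 9 * pow(9, 1)
= 9 * 9 * 9 * 9 * 9 * 9 * 9 * 9 * 9 * pow(9, 0)
= 9 * 9 * 9 * 9 * 9 * 9 * 9 * 9 * 9 * 1
= 387420489

387420489


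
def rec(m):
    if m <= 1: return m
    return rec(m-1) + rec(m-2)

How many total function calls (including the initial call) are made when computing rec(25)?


Let C(n) = total calls for rec(n)
C(0) = 1, C(1) = 1
C(2) = 1 + C(1) + C(0) = 1 + 1 + 1 = 3
C(3) = 1 + C(2) + C(1) = 1 + 3 + 1 = 5
C(4) = 1 + C(3) + C(2) = 1 + 5 + 3 = 9
C(5) = 1 + C(4) + C(3) = 1 + 9 + 5 = 15
C(6) = 1 + C(5) + C(4) = 1 + 15 + 9 = 25
C(7) = 1 + C(6) + C(5) = 1 + 25 + 15 = 41
C(8) = 1 + C(7) + C(6) = 1 + 41 + 25 = 67
C(9) = 1 + C(8) + C(7) = 1 + 67 + 41 = 109
C(10) = 1 + C(9) + C(8) = 1 + 109 + 67 = 177
C(11) = 1 + C(10) + C(9) = 1 + 177 + 109 = 287
C(12) = 1 + C(11) + C(10) = 1 + 287 + 177 = 465
C(13) = 1 + C(12) + C(11) = 1 + 465 + 287 = 753
C(14) = 1 + C(13) + C(12) = 1 + 753 + 465 = 1219
C(15) = 1 + C(14) + C(13) = 1 + 1219 + 753 = 1973
C(16) = 1 + C(15) + C(14) = 1 + 1973 + 1219 = 3193
C(17) = 1 + C(16) + C(15) = 1 + 3193 + 1973 = 5167
C(18) = 1 + C(17) + C(16) = 1 + 5167 + 3193 = 8361
C(19) = 1 + C(18) + C(17) = 1 + 8361 + 5167 = 13529
C(20) = 1 + C(19) + C(18) = 1 + 13529 + 8361 = 21891
C(21) = 1 + C(20) + C(19) = 1 + 21891 + 13529 = 35421
C(22) = 1 + C(21) + C(20) = 1 + 35421 + 21891 = 57313
C(23) = 1 + C(22) + C(21) = 1 + 57313 + 35421 = 92735
C(24) = 1 + C(23) + C(22) = 1 + 92735 + 57313 = 150049
C(25) = 1 + C(24) + C(23) = 1 + 150049 + 92735 = 242785

242785


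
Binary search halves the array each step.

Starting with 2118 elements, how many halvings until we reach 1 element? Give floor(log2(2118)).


2118 / 2 = 1059
1059 / 2 = 529
529 / 2 = 264
264 / 2 = 132
132 / 2 = 66
66 / 2 = 33
33 / 2 = 16
16 / 2 = 8
8 / 2 = 4
4 / 2 = 2
2 / 2 = 1
Reached 1 after 11 halvings

11


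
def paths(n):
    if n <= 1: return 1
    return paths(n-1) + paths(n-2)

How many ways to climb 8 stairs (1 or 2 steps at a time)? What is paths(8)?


Building up from base cases:
paths(0) = 1
paths(1) = 1
paths(2) = paths(1) + paths(0) = 1 + 1 = 2
paths(3) = paths(2) + paths(1) = 2 + 1 = 3
paths(4) = paths(3) + paths(2) = 3 + 2 = 5
paths(5) = paths(4) + paths(3) = 5 + 3 = 8
paths(6) = paths(5) + paths(4) = 8 + 5 = 13
paths(7) = paths(6) + paths(5) = 13 + 8 = 21
paths(8) = paths(7) + paths(6) = 21 + 13 = 34

34


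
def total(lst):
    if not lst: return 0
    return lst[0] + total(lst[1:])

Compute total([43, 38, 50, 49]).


total([43, 38, 50, 49]) = 43 + total([38, 50, 49])
total([38, 50, 49]) = 38 + total([50, 49])
total([50, 49]) = 50 + total([49])
total([49]) = 49 + total([])
total([]) = 0  (base case)
Total: 43 + 38 + 50 + 49 + 0 = 180

180


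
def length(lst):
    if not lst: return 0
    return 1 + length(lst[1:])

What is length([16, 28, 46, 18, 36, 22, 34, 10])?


length([16, 28, 46, 18, 36, 22, 34, 10]) = 1 + length([28, 46, 18, 36, 22, 34, 10])
length([28, 46, 18, 36, 22, 34, 10]) = 1 + length([46, 18, 36, 22, 34, 10])
length([46, 18, 36, 22, 34, 10]) = 1 + length([18, 36, 22, 34, 10])
length([18, 36, 22, 34, 10]) = 1 + length([36, 22, 34, 10])
length([36, 22, 34, 10]) = 1 + length([22, 34, 10])
length([22, 34, 10]) = 1 + length([34, 10])
length([34, 10]) = 1 + length([10])
length([10]) = 1 + length([])
length([]) = 0  (base case)
Unwinding: 1 + 1 + 1 + 1 + 1 + 1 + 1 + 1 + 0 = 8

8


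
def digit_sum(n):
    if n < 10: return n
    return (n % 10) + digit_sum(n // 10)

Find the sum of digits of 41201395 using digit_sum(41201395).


digit_sum(41201395) = 5 + digit_sum(4120139)
digit_sum(4120139) = 9 + digit_sum(412013)
digit_sum(412013) = 3 + digit_sum(41201)
digit_sum(41201) = 1 + digit_sum(4120)
digit_sum(4120) = 0 + digit_sum(412)
digit_sum(412) = 2 + digit_sum(41)
digit_sum(41) = 1 + digit_sum(4)
digit_sum(4) = 4  (base case)
Total: 5 + 9 + 3 + 1 + 0 + 2 + 1 + 4 = 25

25


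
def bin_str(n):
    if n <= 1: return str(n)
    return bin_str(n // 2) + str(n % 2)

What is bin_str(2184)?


bin_str(2184) = bin_str(1092) + '0'
bin_str(1092) = bin_str(546) + '0'
bin_str(546) = bin_str(273) + '0'
bin_str(273) = bin_str(136) + '1'
bin_str(136) = bin_str(68) + '0'
bin_str(68) = bin_str(34) + '0'
bin_str(34) = bin_str(17) + '0'
bin_str(17) = bin_str(8) + '1'
bin_str(8) = bin_str(4) + '0'
bin_str(4) = bin_str(2) + '0'
bin_str(2) = bin_str(1) + '0'
bin_str(1) = '1'  (base case)
Concatenating: '1' + '0' + '0' + '0' + '1' + '0' + '0' + '0' + '1' + '0' + '0' + '0' = '100010001000'

100010001000


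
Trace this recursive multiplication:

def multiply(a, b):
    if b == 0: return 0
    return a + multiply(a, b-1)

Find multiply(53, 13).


multiply(53, 13) = 53 + multiply(53, 12)
multiply(53, 12) = 53 + multiply(53, 11)
multiply(53, 11) = 53 + multiply(53, 10)
multiply(53, 10) = 53 + multiply(53, 9)
multiply(53, 9) = 53 + multiply(53, 8)
multiply(53, 8) = 53 + multiply(53, 7)
multiply(53, 7) = 53 + multiply(53, 6)
multiply(53, 6) = 53 + multiply(53, 5)
multiply(53, 5) = 53 + multiply(53, 4)
multiply(53, 4) = 53 + multiply(53, 3)
multiply(53, 3) = 53 + multiply(53, 2)
multiply(53, 2) = 53 + multiply(53, 1)
multiply(53, 1) = 53 + multiply(53, 0)
multiply(53, 0) = 0  (base case)
Total: 53 + 53 + 53 + 53 + 53 + 53 + 53 + 53 + 53 + 53 + 53 + 53 + 53 + 0 = 689

689


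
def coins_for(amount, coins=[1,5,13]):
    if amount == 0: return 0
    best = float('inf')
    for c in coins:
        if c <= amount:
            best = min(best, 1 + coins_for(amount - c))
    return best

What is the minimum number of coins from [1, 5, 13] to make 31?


Building up with DP:
coins_for(0) = 0
coins_for(1) = min(1+coins_for(0)=1+0=1) = 1
coins_for(2) = min(1+coins_for(1)=1+1=2) = 2
coins_for(3) = min(1+coins_for(2)=1+2=3) = 3
coins_for(4) = min(1+coins_for(3)=1+3=4) = 4
coins_for(5) = min(1+coins_for(4)=1+4=5, 1+coins_for(0)=1+0=1) = 1
coins_for(6) = min(1+coins_for(5)=1+1=2, 1+coins_for(1)=1+1=2) = 2
coins_for(7) = min(1+coins_for(6)=1+2=3, 1+coins_for(2)=1+2=3) = 3
coins_for(8) = min(1+coins_for(7)=1+3=4, 1+coins_for(3)=1+3=4) = 4
coins_for(9) = min(1+coins_for(8)=1+4=5, 1+coins_for(4)=1+4=5) = 5
coins_for(10) = min(1+coins_for(9)=1+5=6, 1+coins_for(5)=1+1=2) = 2
coins_for(11) = min(1+coins_for(10)=1+2=3, 1+coins_for(6)=1+2=3) = 3
coins_for(12) = min(1+coins_for(11)=1+3=4, 1+coins_for(7)=1+3=4) = 4
coins_for(13) = min(1+coins_for(12)=1+4=5, 1+coins_for(8)=1+4=5, 1+coins_for(0)=1+0=1) = 1
coins_for(14) = min(1+coins_for(13)=1+1=2, 1+coins_for(9)=1+5=6, 1+coins_for(1)=1+1=2) = 2
coins_for(15) = min(1+coins_for(14)=1+2=3, 1+coins_for(10)=1+2=3, 1+coins_for(2)=1+2=3) = 3
coins_for(16) = min(1+coins_for(15)=1+3=4, 1+coins_for(11)=1+3=4, 1+coins_for(3)=1+3=4) = 4
coins_for(17) = min(1+coins_for(16)=1+4=5, 1+coins_for(12)=1+4=5, 1+coins_for(4)=1+4=5) = 5
coins_for(18) = min(1+coins_for(17)=1+5=6, 1+coins_for(13)=1+1=2, 1+coins_for(5)=1+1=2) = 2
coins_for(19) = min(1+coins_for(18)=1+2=3, 1+coins_for(14)=1+2=3, 1+coins_for(6)=1+2=3) = 3
coins_for(20) = min(1+coins_for(19)=1+3=4, 1+coins_for(15)=1+3=4, 1+coins_for(7)=1+3=4) = 4
coins_for(21) = min(1+coins_for(20)=1+4=5, 1+coins_for(16)=1+4=5, 1+coins_for(8)=1+4=5) = 5
coins_for(22) = min(1+coins_for(21)=1+5=6, 1+coins_for(17)=1+5=6, 1+coins_for(9)=1+5=6) = 6
coins_for(23) = min(1+coins_for(22)=1+6=7, 1+coins_for(18)=1+2=3, 1+coins_for(10)=1+2=3) = 3
coins_for(24) = min(1+coins_for(23)=1+3=4, 1+coins_for(19)=1+3=4, 1+coins_for(11)=1+3=4) = 4
coins_for(25) = min(1+coins_for(24)=1+4=5, 1+coins_for(20)=1+4=5, 1+coins_for(12)=1+4=5) = 5
coins_for(26) = min(1+coins_for(25)=1+5=6, 1+coins_for(21)=1+5=6, 1+coins_for(13)=1+1=2) = 2
coins_for(27) = min(1+coins_for(26)=1+2=3, 1+coins_for(22)=1+6=7, 1+coins_for(14)=1+2=3) = 3
coins_for(28) = min(1+coins_for(27)=1+3=4, 1+coins_for(23)=1+3=4, 1+coins_for(15)=1+3=4) = 4
coins_for(29) = min(1+coins_for(28)=1+4=5, 1+coins_for(24)=1+4=5, 1+coins_for(16)=1+4=5) = 5
coins_for(30) = min(1+coins_for(29)=1+5=6, 1+coins_for(25)=1+5=6, 1+coins_for(17)=1+5=6) = 6
coins_for(31) = min(1+coins_for(30)=1+6=7, 1+coins_for(26)=1+2=3, 1+coins_for(18)=1+2=3) = 3

3


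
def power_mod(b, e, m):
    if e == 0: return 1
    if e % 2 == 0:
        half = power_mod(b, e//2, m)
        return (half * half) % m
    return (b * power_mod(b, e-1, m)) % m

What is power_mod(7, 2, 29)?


power_mod(7, 2, 29): e is even, compute power_mod(7, 1, 29)
  power_mod(7, 1, 29): e is odd, compute power_mod(7, 0, 29)
    power_mod(7, 0, 29) = 1
  (7 * 1) % 29 = 7
half=7, (7*7) % 29 = 20

20


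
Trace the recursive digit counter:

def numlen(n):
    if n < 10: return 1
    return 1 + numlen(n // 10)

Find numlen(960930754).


numlen(960930754) = 1 + numlen(96093075)
numlen(96093075) = 1 + numlen(9609307)
numlen(9609307) = 1 + numlen(960930)
numlen(960930) = 1 + numlen(96093)
numlen(96093) = 1 + numlen(9609)
numlen(9609) = 1 + numlen(960)
numlen(960) = 1 + numlen(96)
numlen(96) = 1 + numlen(9)
numlen(9) = 1  (base case: 9 < 10)
Unwinding: 1 + 1 + 1 + 1 + 1 + 1 + 1 + 1 + 1 = 9

9


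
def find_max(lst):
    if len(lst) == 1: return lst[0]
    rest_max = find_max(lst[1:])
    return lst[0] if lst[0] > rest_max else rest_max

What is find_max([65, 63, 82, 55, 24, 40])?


find_max([65, 63, 82, 55, 24, 40]): compare 65 with find_max([63, 82, 55, 24, 40])
find_max([63, 82, 55, 24, 40]): compare 63 with find_max([82, 55, 24, 40])
find_max([82, 55, 24, 40]): compare 82 with find_max([55, 24, 40])
find_max([55, 24, 40]): compare 55 with find_max([24, 40])
find_max([24, 40]): compare 24 with find_max([40])
find_max([40]) = 40  (base case)
Compare 24 with 40 -> 40
Compare 55 with 40 -> 55
Compare 82 with 55 -> 82
Compare 63 with 82 -> 82
Compare 65 with 82 -> 82

82


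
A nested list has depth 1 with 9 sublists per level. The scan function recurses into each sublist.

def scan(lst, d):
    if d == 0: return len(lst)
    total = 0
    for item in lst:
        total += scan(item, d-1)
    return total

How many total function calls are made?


At depth 0 (root): 1 call
At depth 1: each of 1 parents calls scan on 9 children = 9 calls
Total: 1 + 9 = 10

10


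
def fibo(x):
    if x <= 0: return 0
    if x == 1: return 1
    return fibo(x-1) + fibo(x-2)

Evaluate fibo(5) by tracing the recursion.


Computing fibo(5) bottom-up:
fibo(0) = 0
fibo(1) = 1
fibo(2) = fibo(1) + fibo(0) = 1 + 0 = 1
fibo(3) = fibo(2) + fibo(1) = 1 + 1 = 2
fibo(4) = fibo(3) + fibo(2) = 2 + 1 = 3
fibo(5) = fibo(4) + fibo(3) = 3 + 2 = 5

5


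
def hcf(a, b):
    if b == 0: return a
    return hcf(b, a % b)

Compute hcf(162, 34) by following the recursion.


hcf(162, 34) = hcf(34, 26)
hcf(34, 26) = hcf(26, 8)
hcf(26, 8) = hcf(8, 2)
hcf(8, 2) = hcf(2, 0)
hcf(2, 0) = 2  (base case)

2


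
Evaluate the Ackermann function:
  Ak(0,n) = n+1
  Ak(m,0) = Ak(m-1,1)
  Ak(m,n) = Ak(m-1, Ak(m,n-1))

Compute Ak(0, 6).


Ak(0, 6) = 7
Result: Ak(0, 6) = 7

7


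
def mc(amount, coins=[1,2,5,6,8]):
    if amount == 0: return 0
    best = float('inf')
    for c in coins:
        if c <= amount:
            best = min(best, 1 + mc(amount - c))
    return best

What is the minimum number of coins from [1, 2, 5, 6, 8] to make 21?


Building up with DP:
mc(0) = 0
mc(1) = min(1+mc(0)=1+0=1) = 1
mc(2) = min(1+mc(1)=1+1=2, 1+mc(0)=1+0=1) = 1
mc(3) = min(1+mc(2)=1+1=2, 1+mc(1)=1+1=2) = 2
mc(4) = min(1+mc(3)=1+2=3, 1+mc(2)=1+1=2) = 2
mc(5) = min(1+mc(4)=1+2=3, 1+mc(3)=1+2=3, 1+mc(0)=1+0=1) = 1
mc(6) = min(1+mc(5)=1+1=2, 1+mc(4)=1+2=3, 1+mc(1)=1+1=2, 1+mc(0)=1+0=1) = 1
mc(7) = min(1+mc(6)=1+1=2, 1+mc(5)=1+1=2, 1+mc(2)=1+1=2, 1+mc(1)=1+1=2) = 2
mc(8) = min(1+mc(7)=1+2=3, 1+mc(6)=1+1=2, 1+mc(3)=1+2=3, 1+mc(2)=1+1=2, 1+mc(0)=1+0=1) = 1
mc(9) = min(1+mc(8)=1+1=2, 1+mc(7)=1+2=3, 1+mc(4)=1+2=3, 1+mc(3)=1+2=3, 1+mc(1)=1+1=2) = 2
mc(10) = min(1+mc(9)=1+2=3, 1+mc(8)=1+1=2, 1+mc(5)=1+1=2, 1+mc(4)=1+2=3, 1+mc(2)=1+1=2) = 2
mc(11) = min(1+mc(10)=1+2=3, 1+mc(9)=1+2=3, 1+mc(6)=1+1=2, 1+mc(5)=1+1=2, 1+mc(3)=1+2=3) = 2
mc(12) = min(1+mc(11)=1+2=3, 1+mc(10)=1+2=3, 1+mc(7)=1+2=3, 1+mc(6)=1+1=2, 1+mc(4)=1+2=3) = 2
mc(13) = min(1+mc(12)=1+2=3, 1+mc(11)=1+2=3, 1+mc(8)=1+1=2, 1+mc(7)=1+2=3, 1+mc(5)=1+1=2) = 2
mc(14) = min(1+mc(13)=1+2=3, 1+mc(12)=1+2=3, 1+mc(9)=1+2=3, 1+mc(8)=1+1=2, 1+mc(6)=1+1=2) = 2
mc(15) = min(1+mc(14)=1+2=3, 1+mc(13)=1+2=3, 1+mc(10)=1+2=3, 1+mc(9)=1+2=3, 1+mc(7)=1+2=3) = 3
mc(16) = min(1+mc(15)=1+3=4, 1+mc(14)=1+2=3, 1+mc(11)=1+2=3, 1+mc(10)=1+2=3, 1+mc(8)=1+1=2) = 2
mc(17) = min(1+mc(16)=1+2=3, 1+mc(15)=1+3=4, 1+mc(12)=1+2=3, 1+mc(11)=1+2=3, 1+mc(9)=1+2=3) = 3
mc(18) = min(1+mc(17)=1+3=4, 1+mc(16)=1+2=3, 1+mc(13)=1+2=3, 1+mc(12)=1+2=3, 1+mc(10)=1+2=3) = 3
mc(19) = min(1+mc(18)=1+3=4, 1+mc(17)=1+3=4, 1+mc(14)=1+2=3, 1+mc(13)=1+2=3, 1+mc(11)=1+2=3) = 3
mc(20) = min(1+mc(19)=1+3=4, 1+mc(18)=1+3=4, 1+mc(15)=1+3=4, 1+mc(14)=1+2=3, 1+mc(12)=1+2=3) = 3
mc(21) = min(1+mc(20)=1+3=4, 1+mc(19)=1+3=4, 1+mc(16)=1+2=3, 1+mc(15)=1+3=4, 1+mc(13)=1+2=3) = 3

3


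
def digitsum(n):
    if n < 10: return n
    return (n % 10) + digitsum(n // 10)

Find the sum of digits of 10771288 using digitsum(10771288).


digitsum(10771288) = 8 + digitsum(1077128)
digitsum(1077128) = 8 + digitsum(107712)
digitsum(107712) = 2 + digitsum(10771)
digitsum(10771) = 1 + digitsum(1077)
digitsum(1077) = 7 + digitsum(107)
digitsum(107) = 7 + digitsum(10)
digitsum(10) = 0 + digitsum(1)
digitsum(1) = 1  (base case)
Total: 8 + 8 + 2 + 1 + 7 + 7 + 0 + 1 = 34

34


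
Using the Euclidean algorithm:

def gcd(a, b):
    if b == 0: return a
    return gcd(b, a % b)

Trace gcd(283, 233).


gcd(283, 233) = gcd(233, 50)
gcd(233, 50) = gcd(50, 33)
gcd(50, 33) = gcd(33, 17)
gcd(33, 17) = gcd(17, 16)
gcd(17, 16) = gcd(16, 1)
gcd(16, 1) = gcd(1, 0)
gcd(1, 0) = 1  (base case)

1


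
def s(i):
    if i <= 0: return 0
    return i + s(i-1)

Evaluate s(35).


s(35)
= 35 + 34 + 33 + 32 + 31 + 30 + 29 + 28 + 27 + 26 + 25 + 24 + 23 + 22 + 21 + 20 + 19 + 18 + 17 + 16 + 15 + 14 + 13 + 12 + 11 + 10 + 9 + 8 + 7 + 6 + 5 + 4 + 3 + 2 + 1 + s(0)
= 35 + 34 + 33 + 32 + 31 + 30 + 29 + 28 + 27 + 26 + 25 + 24 + 23 + 22 + 21 + 20 + 19 + 18 + 17 + 16 + 15 + 14 + 13 + 12 + 11 + 10 + 9 + 8 + 7 + 6 + 5 + 4 + 3 + 2 + 1 + 0
= 630

630


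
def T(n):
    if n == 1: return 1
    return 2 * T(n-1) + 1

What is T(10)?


T(10) = 2 * T(9) + 1
T(9) = 2 * T(8) + 1
T(8) = 2 * T(7) + 1
T(7) = 2 * T(6) + 1
T(6) = 2 * T(5) + 1
T(5) = 2 * T(4) + 1
T(4) = 2 * T(3) + 1
T(3) = 2 * T(2) + 1
T(2) = 2 * T(1) + 1
T(1) = 1  (base case)
T(2) = 2 * 1 + 1 = 3
T(3) = 2 * 3 + 1 = 7
T(4) = 2 * 7 + 1 = 15
T(5) = 2 * 15 + 1 = 31
T(6) = 2 * 31 + 1 = 63
T(7) = 2 * 63 + 1 = 127
T(8) = 2 * 127 + 1 = 255
T(9) = 2 * 255 + 1 = 511
T(10) = 2 * 511 + 1 = 1023

1023


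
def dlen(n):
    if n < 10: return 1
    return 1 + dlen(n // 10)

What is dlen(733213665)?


dlen(733213665) = 1 + dlen(73321366)
dlen(73321366) = 1 + dlen(7332136)
dlen(7332136) = 1 + dlen(733213)
dlen(733213) = 1 + dlen(73321)
dlen(73321) = 1 + dlen(7332)
dlen(7332) = 1 + dlen(733)
dlen(733) = 1 + dlen(73)
dlen(73) = 1 + dlen(7)
dlen(7) = 1  (base case: 7 < 10)
Unwinding: 1 + 1 + 1 + 1 + 1 + 1 + 1 + 1 + 1 = 9

9


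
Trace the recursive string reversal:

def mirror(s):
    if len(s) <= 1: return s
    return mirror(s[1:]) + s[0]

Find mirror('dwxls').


mirror('dwxls') = mirror('wxls') + 'd'
mirror('wxls') = mirror('xls') + 'w'
mirror('xls') = mirror('ls') + 'x'
mirror('ls') = mirror('s') + 'l'
mirror('s') = 's'  (base case)
Concatenating: 's' + 'l' + 'x' + 'w' + 'd' = 'slxwd'

slxwd


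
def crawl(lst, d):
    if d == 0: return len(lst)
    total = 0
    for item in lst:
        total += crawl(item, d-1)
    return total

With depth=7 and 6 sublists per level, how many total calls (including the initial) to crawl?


At depth 0 (root): 1 call
At depth 1: each of 1 parents calls crawl on 6 children = 6 calls
At depth 2: each of 6 parents calls crawl on 6 children = 36 calls
At depth 3: each of 36 parents calls crawl on 6 children = 216 calls
At depth 4: each of 216 parents calls crawl on 6 children = 1296 calls
At depth 5: each of 1296 parents calls crawl on 6 children = 7776 calls
At depth 6: each of 7776 parents calls crawl on 6 children = 46656 calls
At depth 7: each of 46656 parents calls crawl on 6 children = 279936 calls
Total: 1 + 6 + 36 + 216 + 1296 + 7776 + 46656 + 279936 = 335923

335923


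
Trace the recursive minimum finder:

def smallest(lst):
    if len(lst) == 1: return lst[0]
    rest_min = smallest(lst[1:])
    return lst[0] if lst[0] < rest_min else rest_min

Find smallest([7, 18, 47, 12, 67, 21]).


smallest([7, 18, 47, 12, 67, 21]): compare 7 with smallest([18, 47, 12, 67, 21])
smallest([18, 47, 12, 67, 21]): compare 18 with smallest([47, 12, 67, 21])
smallest([47, 12, 67, 21]): compare 47 with smallest([12, 67, 21])
smallest([12, 67, 21]): compare 12 with smallest([67, 21])
smallest([67, 21]): compare 67 with smallest([21])
smallest([21]) = 21  (base case)
Compare 67 with 21 -> 21
Compare 12 with 21 -> 12
Compare 47 with 12 -> 12
Compare 18 with 12 -> 12
Compare 7 with 12 -> 7

7


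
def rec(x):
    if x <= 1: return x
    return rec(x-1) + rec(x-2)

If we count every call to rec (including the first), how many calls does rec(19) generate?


Let C(n) = total calls for rec(n)
C(0) = 1, C(1) = 1
C(2) = 1 + C(1) + C(0) = 1 + 1 + 1 = 3
C(3) = 1 + C(2) + C(1) = 1 + 3 + 1 = 5
C(4) = 1 + C(3) + C(2) = 1 + 5 + 3 = 9
C(5) = 1 + C(4) + C(3) = 1 + 9 + 5 = 15
C(6) = 1 + C(5) + C(4) = 1 + 15 + 9 = 25
C(7) = 1 + C(6) + C(5) = 1 + 25 + 15 = 41
C(8) = 1 + C(7) + C(6) = 1 + 41 + 25 = 67
C(9) = 1 + C(8) + C(7) = 1 + 67 + 41 = 109
C(10) = 1 + C(9) + C(8) = 1 + 109 + 67 = 177
C(11) = 1 + C(10) + C(9) = 1 + 177 + 109 = 287
C(12) = 1 + C(11) + C(10) = 1 + 287 + 177 = 465
C(13) = 1 + C(12) + C(11) = 1 + 465 + 287 = 753
C(14) = 1 + C(13) + C(12) = 1 + 753 + 465 = 1219
C(15) = 1 + C(14) + C(13) = 1 + 1219 + 753 = 1973
C(16) = 1 + C(15) + C(14) = 1 + 1973 + 1219 = 3193
C(17) = 1 + C(16) + C(15) = 1 + 3193 + 1973 = 5167
C(18) = 1 + C(17) + C(16) = 1 + 5167 + 3193 = 8361
C(19) = 1 + C(18) + C(17) = 1 + 8361 + 5167 = 13529

13529
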